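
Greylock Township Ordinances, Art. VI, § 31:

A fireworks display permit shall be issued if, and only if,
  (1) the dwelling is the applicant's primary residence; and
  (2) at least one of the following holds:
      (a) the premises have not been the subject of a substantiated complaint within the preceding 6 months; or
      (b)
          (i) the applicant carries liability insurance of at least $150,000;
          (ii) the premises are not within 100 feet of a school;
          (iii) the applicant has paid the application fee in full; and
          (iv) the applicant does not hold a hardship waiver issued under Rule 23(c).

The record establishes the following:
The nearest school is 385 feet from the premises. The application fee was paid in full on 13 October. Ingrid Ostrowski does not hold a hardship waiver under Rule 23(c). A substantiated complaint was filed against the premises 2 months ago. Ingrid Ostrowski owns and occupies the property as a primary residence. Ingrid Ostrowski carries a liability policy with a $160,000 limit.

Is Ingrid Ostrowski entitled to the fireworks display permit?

(1) primary residence — satisfied.
(a) no complaint in 6 mo. — not satisfied.
(i) insurance ≥ $150,000 — met.
(ii) ≥100 ft from school — holds.
(iii) fee paid — holds.
(iv) not (hardship waiver) — met.
So (b) is satisfied (T AND T AND T AND T).
(2) = F OR T = true.
So Overall is satisfied (T AND T).

Yes — granted.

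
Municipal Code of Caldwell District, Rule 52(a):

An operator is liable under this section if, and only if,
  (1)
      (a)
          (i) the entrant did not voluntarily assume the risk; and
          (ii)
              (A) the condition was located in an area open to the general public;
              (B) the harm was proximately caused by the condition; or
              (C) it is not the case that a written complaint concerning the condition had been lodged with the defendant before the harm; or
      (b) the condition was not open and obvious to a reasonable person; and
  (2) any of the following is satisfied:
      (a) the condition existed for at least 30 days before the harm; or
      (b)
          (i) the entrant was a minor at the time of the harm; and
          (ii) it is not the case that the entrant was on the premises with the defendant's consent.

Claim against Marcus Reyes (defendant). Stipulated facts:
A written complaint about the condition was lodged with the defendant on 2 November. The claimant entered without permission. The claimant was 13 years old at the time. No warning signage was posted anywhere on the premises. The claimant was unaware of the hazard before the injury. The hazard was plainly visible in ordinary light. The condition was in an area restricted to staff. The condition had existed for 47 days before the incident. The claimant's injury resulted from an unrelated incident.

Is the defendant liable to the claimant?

(i) no assumed risk — met.
(A) public area — not met.
(B) proximate cause — not satisfied.
(C) not (complaint lodged) — fails.
(ii): F OR F OR F → false.
(a) = T AND F = false.
(b) not open/obvious — not satisfied.
So (1) is not satisfied (F OR F).
(a) condition ≥30 days old — holds.
(i) entrant a minor — satisfied.
(ii) not (consent to enter) — satisfied.
(b) = T AND T = true.
(2): T OR T → true.
Overall: F AND T → false.

No — not liable.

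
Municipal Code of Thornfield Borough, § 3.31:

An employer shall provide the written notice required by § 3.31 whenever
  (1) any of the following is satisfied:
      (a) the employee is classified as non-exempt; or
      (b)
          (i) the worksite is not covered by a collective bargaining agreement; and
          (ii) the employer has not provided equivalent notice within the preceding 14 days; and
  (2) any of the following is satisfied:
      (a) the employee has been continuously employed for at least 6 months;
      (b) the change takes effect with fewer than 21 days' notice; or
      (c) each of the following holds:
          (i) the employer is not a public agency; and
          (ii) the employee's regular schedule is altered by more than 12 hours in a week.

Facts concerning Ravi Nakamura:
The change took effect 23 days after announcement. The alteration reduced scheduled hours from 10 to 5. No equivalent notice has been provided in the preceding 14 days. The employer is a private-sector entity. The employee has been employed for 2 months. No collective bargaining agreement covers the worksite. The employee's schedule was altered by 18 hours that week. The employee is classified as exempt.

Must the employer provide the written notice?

(a) non-exempt — not met.
(i) no CBA — met.
(ii) no recent notice — holds.
(b): T AND T → true.
(1): F OR T → true.
(a) tenure ≥ 6 mo. — fails.
(b) < 21 days' notice — not satisfied.
(i) not (public agency) — holds.
(ii) schedule shift > 12h — met.
(c) = T AND T = true.
(2): F OR F OR T → true.
So Overall is satisfied (T AND T).

Yes — required.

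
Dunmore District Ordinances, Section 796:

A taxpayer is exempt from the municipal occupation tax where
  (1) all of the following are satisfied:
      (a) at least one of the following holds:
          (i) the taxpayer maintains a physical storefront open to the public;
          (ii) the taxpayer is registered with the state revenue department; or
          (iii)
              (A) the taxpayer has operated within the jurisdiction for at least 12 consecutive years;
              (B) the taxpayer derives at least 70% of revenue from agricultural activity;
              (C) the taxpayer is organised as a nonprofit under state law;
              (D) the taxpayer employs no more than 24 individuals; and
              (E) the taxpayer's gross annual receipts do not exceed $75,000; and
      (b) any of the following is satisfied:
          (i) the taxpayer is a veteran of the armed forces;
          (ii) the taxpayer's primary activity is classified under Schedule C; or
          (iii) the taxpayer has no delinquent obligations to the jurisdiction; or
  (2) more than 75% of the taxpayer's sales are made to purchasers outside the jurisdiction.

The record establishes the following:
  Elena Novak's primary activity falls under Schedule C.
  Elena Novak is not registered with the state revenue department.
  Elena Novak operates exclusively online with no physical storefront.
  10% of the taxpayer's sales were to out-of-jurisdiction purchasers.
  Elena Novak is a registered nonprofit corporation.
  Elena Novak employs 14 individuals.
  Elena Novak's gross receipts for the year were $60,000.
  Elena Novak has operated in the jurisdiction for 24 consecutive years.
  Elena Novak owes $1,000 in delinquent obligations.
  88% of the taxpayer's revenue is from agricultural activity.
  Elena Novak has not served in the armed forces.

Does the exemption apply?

Yes — exempt.

(i) has storefront — not satisfied.
(ii) state-registered — fails.
(A) ≥ 12 yrs in jurisdiction — satisfied.
(B) ≥70% agricultural — satisfied.
(C) nonprofit — holds.
(D) ≤ 24 employees — holds.
(E) receipts ≤ $75,000 — satisfied.
So (iii) is satisfied (T AND T AND T AND T AND T).
(a): F OR F OR T → true.
(i) veteran — fails.
(ii) Schedule C activity — satisfied.
(iii) no delinquency — not satisfied.
(b): F OR T OR F → true.
(1): T AND T → true.
(2) >75% out-of-jur. sales — not met.
So Overall is satisfied (T OR F).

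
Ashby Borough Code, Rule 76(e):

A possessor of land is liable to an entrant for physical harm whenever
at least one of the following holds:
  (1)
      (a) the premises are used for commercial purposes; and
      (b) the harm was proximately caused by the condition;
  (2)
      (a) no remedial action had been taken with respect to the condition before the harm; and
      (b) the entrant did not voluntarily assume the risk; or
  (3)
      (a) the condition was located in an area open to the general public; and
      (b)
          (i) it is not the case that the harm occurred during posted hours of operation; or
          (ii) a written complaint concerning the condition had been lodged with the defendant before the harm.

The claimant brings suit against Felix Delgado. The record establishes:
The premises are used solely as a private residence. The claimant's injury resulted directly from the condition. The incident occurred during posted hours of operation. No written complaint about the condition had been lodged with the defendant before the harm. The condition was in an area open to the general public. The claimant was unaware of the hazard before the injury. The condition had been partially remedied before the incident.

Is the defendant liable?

(a) commercial use — fails.
(b) proximate cause — holds.
(1): F AND T → false.
(a) no remedial action — fails.
(b) no assumed risk — met.
So (2) is not satisfied (F AND T).
(a) public area — satisfied.
(i) not (during posted hours) — not met.
(ii) complaint lodged — not satisfied.
(b): F OR F → false.
So (3) is not satisfied (T AND F).
So Overall is not satisfied (F OR F OR F).

No — not liable.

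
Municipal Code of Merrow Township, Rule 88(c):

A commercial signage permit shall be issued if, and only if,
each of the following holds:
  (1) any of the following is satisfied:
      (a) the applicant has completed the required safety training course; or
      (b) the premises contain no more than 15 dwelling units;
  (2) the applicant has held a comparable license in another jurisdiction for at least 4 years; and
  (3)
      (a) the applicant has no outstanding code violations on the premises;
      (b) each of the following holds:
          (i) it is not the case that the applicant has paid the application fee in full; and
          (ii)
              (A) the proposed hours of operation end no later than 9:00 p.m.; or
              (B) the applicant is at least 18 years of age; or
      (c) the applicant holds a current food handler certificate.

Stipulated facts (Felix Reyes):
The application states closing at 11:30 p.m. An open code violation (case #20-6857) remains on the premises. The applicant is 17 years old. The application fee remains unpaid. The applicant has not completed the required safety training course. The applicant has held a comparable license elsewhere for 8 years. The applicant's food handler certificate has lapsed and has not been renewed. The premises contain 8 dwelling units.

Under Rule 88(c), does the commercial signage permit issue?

No — denied.

(a) safety training — fails.
(b) ≤ 15 units — satisfied.
(1): F OR T → true.
(2) prior license ≥ 4 yr — holds.
(a) no code violations — not met.
(i) not (fee paid) — satisfied.
(A) closes by 9 p.m. — not met.
(B) age ≥ 18 — not met.
(ii) = F OR F = false.
So (b) is not satisfied (T AND F).
(c) food handler cert. — not met.
(3) = F OR F OR F = false.
So Overall is not satisfied (T AND T AND F).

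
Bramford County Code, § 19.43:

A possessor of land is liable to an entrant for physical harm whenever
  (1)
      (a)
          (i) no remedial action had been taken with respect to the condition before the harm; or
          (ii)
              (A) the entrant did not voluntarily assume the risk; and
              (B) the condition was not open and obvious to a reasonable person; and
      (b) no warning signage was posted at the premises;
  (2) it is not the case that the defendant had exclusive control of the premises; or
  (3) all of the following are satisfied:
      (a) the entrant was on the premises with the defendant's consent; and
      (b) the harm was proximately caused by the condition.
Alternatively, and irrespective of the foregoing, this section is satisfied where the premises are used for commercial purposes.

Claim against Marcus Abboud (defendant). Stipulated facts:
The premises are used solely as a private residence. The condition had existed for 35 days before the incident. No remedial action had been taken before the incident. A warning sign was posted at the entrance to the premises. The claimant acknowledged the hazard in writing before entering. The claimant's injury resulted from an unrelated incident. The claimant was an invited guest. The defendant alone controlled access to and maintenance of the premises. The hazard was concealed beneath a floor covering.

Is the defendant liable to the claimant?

No — not liable.

(i) no remedial action — met.
(A) no assumed risk — not satisfied.
(B) not open/obvious — met.
(ii): F AND T → false.
(a) = T OR F = true.
(b) no signage posted — fails.
(1) = T AND F = false.
(2) not (exclusive control) — fails.
(a) consent to enter — satisfied.
(b) proximate cause — not met.
So (3) is not satisfied (T AND F).
So Overall is not satisfied (F OR F OR F).
Exception (commercial use) — not satisfied.
Result: main false OR exception false → false.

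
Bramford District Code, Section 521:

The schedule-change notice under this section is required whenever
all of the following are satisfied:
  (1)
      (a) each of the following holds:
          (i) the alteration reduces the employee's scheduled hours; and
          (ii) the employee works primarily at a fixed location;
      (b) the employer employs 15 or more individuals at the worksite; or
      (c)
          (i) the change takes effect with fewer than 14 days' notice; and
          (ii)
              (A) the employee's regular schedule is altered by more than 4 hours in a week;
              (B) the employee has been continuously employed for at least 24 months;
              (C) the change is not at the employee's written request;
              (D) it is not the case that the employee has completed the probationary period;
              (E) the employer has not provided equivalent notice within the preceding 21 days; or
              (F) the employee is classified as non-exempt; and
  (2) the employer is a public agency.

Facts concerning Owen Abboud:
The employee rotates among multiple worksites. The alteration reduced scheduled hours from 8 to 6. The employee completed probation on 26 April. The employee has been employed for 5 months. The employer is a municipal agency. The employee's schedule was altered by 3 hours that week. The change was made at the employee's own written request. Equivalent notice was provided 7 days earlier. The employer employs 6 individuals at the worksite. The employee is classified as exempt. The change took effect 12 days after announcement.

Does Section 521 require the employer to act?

(i) hours reduced — holds.
(ii) fixed location — not satisfied.
(a) = T AND F = false.
(b) ≥ 15 at site — not satisfied.
(i) < 14 days' notice — met.
(A) schedule shift > 4h — not satisfied.
(B) tenure ≥ 24 mo. — not satisfied.
(C) not employee-requested — not met.
(D) not (past probation) — not met.
(E) no recent notice — not satisfied.
(F) non-exempt — not satisfied.
(ii) = F OR F OR F OR F OR F OR F = false.
So (c) is not satisfied (T AND F).
So (1) is not satisfied (F OR F OR F).
(2) public agency — holds.
Overall: F AND T → false.

No — not required.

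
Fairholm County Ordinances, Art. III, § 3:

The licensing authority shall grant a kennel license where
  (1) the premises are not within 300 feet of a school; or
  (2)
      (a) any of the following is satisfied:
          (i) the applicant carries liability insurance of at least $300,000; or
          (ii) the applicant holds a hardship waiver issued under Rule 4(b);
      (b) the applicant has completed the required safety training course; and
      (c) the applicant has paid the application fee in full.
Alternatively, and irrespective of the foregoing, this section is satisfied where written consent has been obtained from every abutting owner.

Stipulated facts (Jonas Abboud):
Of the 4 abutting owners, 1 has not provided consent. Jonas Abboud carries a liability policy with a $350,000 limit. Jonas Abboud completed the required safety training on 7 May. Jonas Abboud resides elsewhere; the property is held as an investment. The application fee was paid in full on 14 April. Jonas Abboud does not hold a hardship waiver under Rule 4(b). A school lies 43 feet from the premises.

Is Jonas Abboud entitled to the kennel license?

Yes — granted.

(1) ≥300 ft from school — not met.
(i) insurance ≥ $300,000 — holds.
(ii) hardship waiver — not satisfied.
(a) = T OR F = true.
(b) safety training — satisfied.
(c) fee paid — met.
(2): T AND T AND T → true.
Overall = F OR T = true.
Exception (all abutters consent) — not satisfied.
Result: main true OR exception false → true.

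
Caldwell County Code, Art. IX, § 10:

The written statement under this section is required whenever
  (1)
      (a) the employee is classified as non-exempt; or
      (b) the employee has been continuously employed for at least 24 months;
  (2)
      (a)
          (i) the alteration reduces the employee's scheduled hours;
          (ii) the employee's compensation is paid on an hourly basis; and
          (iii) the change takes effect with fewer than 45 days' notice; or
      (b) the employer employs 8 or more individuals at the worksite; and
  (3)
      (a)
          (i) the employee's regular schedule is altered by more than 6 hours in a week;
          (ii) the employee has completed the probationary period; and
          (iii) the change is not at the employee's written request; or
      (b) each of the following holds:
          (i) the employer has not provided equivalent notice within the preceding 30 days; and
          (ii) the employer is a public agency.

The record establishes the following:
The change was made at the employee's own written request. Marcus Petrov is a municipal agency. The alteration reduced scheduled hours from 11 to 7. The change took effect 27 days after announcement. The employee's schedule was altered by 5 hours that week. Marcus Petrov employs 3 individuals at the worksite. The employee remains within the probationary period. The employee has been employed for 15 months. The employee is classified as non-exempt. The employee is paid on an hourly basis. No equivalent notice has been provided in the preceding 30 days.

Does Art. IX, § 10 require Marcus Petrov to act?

(a) non-exempt — holds.
(b) tenure ≥ 24 mo. — not satisfied.
(1): T OR F → true.
(i) hours reduced — satisfied.
(ii) hourly-paid — holds.
(iii) < 45 days' notice — holds.
So (a) is satisfied (T AND T AND T).
(b) ≥ 8 at site — not met.
(2): T OR F → true.
(i) schedule shift > 6h — not satisfied.
(ii) past probation — not satisfied.
(iii) not employee-requested — fails.
(a) = F AND F AND F = false.
(i) no recent notice — satisfied.
(ii) public agency — met.
(b): T AND T → true.
So (3) is satisfied (F OR T).
Overall = T AND T AND T = true.

Yes — required.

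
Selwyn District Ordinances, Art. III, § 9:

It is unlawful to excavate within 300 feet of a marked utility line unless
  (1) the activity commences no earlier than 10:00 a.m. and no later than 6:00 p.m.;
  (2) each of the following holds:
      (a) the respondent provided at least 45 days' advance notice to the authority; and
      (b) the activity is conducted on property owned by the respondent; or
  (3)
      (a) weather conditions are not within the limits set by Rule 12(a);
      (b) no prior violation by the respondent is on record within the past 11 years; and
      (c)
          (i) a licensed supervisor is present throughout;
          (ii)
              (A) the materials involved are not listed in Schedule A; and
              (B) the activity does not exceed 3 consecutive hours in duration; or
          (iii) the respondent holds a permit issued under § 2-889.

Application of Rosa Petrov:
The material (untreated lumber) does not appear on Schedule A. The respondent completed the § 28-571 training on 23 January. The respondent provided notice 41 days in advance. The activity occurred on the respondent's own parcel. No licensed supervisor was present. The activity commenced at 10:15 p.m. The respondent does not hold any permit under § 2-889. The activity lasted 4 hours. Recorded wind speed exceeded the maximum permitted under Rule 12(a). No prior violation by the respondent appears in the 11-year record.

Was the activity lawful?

(1) start within hours — fails.
(a) ≥45 days' notice — not met.
(b) own property — holds.
So (2) is not satisfied (F AND T).
(a) not (weather ok) — satisfied.
(b) no prior violation — met.
(i) supervisor present — fails.
(A) not (Schedule A material) — satisfied.
(B) ≤ 3 hrs duration — fails.
So (ii) is not satisfied (T AND F).
(iii) holds permit — fails.
So (c) is not satisfied (F OR F OR F).
(3) = T AND T AND F = false.
Overall: F OR F OR F → false.

No — unlawful.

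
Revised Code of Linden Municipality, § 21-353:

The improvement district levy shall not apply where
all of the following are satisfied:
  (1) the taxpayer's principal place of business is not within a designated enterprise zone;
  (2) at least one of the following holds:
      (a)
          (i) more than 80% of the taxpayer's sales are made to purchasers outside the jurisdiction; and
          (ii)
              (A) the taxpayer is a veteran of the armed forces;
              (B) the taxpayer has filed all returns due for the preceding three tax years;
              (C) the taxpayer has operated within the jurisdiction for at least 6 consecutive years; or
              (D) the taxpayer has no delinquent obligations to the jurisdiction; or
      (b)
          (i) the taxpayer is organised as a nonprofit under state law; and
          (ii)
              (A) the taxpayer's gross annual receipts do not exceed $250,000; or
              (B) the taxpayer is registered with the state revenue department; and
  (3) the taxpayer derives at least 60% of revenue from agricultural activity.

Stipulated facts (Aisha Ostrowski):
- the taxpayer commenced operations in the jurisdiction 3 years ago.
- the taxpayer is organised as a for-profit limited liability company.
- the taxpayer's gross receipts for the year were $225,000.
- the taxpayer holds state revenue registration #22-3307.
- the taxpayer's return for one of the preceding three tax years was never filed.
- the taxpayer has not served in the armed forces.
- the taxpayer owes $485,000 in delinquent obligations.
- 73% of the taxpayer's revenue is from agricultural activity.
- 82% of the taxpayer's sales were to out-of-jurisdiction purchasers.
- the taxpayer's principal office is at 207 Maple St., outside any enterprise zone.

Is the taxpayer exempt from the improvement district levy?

No — not exempt.

(1) not (in enterprise zone) — met.
(i) >80% out-of-jur. sales — holds.
(A) veteran — fails.
(B) returns current — not satisfied.
(C) ≥ 6 yrs in jurisdiction — not satisfied.
(D) no delinquency — fails.
(ii): F OR F OR F OR F → false.
(a): T AND F → false.
(i) nonprofit — not satisfied.
(A) receipts ≤ $250,000 — holds.
(B) state-registered — satisfied.
So (ii) is satisfied (T OR T).
So (b) is not satisfied (F AND T).
(2) = F OR F = false.
(3) ≥60% agricultural — satisfied.
Overall: T AND F AND T → false.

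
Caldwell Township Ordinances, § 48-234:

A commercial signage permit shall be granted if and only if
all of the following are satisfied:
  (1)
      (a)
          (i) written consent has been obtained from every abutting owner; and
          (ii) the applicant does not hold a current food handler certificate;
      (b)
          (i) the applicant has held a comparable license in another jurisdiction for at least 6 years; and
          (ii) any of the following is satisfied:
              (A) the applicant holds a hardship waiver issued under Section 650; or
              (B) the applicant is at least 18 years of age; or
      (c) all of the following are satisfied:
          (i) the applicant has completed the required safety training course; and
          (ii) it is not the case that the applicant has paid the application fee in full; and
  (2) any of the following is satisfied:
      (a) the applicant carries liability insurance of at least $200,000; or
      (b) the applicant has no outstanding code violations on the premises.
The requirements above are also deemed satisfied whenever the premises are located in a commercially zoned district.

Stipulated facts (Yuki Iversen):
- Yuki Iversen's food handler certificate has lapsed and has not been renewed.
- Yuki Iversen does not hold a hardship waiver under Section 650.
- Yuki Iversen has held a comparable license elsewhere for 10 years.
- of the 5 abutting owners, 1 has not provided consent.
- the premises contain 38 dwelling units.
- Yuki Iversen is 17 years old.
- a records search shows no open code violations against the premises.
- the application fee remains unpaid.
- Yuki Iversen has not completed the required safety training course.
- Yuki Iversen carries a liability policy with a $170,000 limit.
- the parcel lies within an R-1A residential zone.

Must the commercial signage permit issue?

(i) all abutters consent — fails.
(ii) not (food handler cert.) — satisfied.
So (a) is not satisfied (F AND T).
(i) prior license ≥ 6 yr — met.
(A) hardship waiver — not satisfied.
(B) age ≥ 18 — not satisfied.
(ii) = F OR F = false.
So (b) is not satisfied (T AND F).
(i) safety training — not satisfied.
(ii) not (fee paid) — holds.
(c): F AND T → false.
(1) = F OR F OR F = false.
(a) insurance ≥ $200,000 — not met.
(b) no code violations — holds.
(2) = F OR T = true.
So Overall is not satisfied (F AND T).
Exception (commercially zoned) — not satisfied.
Result: main false OR exception false → false.

No — denied.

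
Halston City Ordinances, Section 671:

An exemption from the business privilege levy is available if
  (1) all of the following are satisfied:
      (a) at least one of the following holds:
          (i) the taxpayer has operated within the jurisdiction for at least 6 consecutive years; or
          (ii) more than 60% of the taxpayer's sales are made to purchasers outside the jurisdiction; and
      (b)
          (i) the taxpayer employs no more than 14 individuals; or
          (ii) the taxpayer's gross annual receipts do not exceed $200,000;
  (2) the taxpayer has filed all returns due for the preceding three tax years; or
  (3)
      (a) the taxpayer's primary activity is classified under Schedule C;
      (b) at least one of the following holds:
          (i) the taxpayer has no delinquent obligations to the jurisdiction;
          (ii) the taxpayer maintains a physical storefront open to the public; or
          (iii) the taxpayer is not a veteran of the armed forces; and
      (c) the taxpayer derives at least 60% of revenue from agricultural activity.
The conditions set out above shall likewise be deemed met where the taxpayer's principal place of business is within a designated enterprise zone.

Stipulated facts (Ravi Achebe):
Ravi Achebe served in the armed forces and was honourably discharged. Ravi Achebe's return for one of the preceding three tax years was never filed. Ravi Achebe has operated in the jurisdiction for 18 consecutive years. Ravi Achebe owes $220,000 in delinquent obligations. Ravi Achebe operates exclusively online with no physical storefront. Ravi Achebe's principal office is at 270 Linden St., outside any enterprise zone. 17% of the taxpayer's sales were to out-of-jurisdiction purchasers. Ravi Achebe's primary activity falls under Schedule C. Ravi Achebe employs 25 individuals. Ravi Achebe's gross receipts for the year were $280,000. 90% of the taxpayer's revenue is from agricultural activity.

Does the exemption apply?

(i) ≥ 6 yrs in jurisdiction — met.
(ii) >60% out-of-jur. sales — not satisfied.
(a) = T OR F = true.
(i) ≤ 14 employees — not met.
(ii) receipts ≤ $200,000 — fails.
(b): F OR F → false.
(1): T AND F → false.
(2) returns current — not satisfied.
(a) Schedule C activity — satisfied.
(i) no delinquency — not satisfied.
(ii) has storefront — fails.
(iii) not (veteran) — not satisfied.
So (b) is not satisfied (F OR F OR F).
(c) ≥60% agricultural — met.
(3) = T AND F AND T = false.
Overall: F OR F OR F → false.
Exception (in enterprise zone) — not satisfied.
Result: main false OR exception false → false.

No — not exempt.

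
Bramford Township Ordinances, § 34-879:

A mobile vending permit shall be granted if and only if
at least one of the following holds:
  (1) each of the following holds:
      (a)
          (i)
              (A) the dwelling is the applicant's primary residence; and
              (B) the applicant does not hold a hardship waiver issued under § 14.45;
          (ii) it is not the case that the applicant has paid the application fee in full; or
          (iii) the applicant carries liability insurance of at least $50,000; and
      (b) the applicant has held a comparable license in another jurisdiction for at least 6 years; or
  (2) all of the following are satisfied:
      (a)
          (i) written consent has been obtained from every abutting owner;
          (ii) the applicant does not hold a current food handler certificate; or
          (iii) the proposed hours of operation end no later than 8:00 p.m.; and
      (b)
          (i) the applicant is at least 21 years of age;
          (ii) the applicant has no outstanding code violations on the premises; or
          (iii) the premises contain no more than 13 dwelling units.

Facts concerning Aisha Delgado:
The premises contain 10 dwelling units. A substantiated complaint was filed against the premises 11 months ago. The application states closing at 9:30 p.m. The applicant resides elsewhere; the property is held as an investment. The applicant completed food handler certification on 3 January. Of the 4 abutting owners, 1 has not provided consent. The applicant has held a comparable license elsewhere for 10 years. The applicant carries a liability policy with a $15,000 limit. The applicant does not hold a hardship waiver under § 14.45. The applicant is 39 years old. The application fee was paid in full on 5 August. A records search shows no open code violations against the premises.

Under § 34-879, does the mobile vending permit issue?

No — denied.

(A) primary residence — not satisfied.
(B) not (hardship waiver) — met.
(i): F AND T → false.
(ii) not (fee paid) — fails.
(iii) insurance ≥ $50,000 — fails.
So (a) is not satisfied (F OR F OR F).
(b) prior license ≥ 6 yr — satisfied.
(1) = F AND T = false.
(i) all abutters consent — not satisfied.
(ii) not (food handler cert.) — not satisfied.
(iii) closes by 8 p.m. — not met.
(a): F OR F OR F → false.
(i) age ≥ 21 — met.
(ii) no code violations — met.
(iii) ≤ 13 units — holds.
(b): T OR T OR T → true.
(2) = F AND T = false.
Overall = F OR F = false.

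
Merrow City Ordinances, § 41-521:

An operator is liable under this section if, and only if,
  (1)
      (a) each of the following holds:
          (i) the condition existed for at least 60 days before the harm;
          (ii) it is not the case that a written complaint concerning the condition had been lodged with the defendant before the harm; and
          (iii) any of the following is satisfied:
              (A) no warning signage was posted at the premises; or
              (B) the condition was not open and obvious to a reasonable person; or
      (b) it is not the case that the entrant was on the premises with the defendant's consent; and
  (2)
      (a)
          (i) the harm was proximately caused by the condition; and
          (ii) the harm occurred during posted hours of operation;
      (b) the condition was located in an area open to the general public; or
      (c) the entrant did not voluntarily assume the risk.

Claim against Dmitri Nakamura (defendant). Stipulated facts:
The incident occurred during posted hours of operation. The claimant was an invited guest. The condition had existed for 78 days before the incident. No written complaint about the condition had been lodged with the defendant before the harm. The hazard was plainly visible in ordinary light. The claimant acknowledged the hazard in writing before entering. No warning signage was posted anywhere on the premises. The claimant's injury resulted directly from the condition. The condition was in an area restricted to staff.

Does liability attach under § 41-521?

Yes — liable.

(i) condition ≥60 days old — satisfied.
(ii) not (complaint lodged) — holds.
(A) no signage posted — holds.
(B) not open/obvious — not satisfied.
So (iii) is satisfied (T OR F).
(a) = T AND T AND T = true.
(b) not (consent to enter) — fails.
(1) = T OR F = true.
(i) proximate cause — satisfied.
(ii) during posted hours — holds.
(a) = T AND T = true.
(b) public area — fails.
(c) no assumed risk — not satisfied.
So (2) is satisfied (T OR F OR F).
So Overall is satisfied (T AND T).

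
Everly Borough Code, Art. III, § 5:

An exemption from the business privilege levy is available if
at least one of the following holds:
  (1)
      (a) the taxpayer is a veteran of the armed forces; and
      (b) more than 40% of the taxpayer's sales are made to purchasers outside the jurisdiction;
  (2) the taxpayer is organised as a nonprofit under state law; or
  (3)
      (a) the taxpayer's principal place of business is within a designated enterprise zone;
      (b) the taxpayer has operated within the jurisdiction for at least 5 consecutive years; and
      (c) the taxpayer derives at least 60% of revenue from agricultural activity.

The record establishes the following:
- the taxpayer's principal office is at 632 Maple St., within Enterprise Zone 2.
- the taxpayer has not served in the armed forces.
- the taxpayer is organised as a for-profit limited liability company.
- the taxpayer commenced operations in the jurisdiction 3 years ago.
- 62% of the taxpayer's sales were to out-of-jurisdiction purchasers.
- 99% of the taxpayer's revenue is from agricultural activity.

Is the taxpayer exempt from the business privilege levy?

(a) veteran — not satisfied.
(b) >40% out-of-jur. sales — holds.
So (1) is not satisfied (F AND T).
(2) nonprofit — not satisfied.
(a) in enterprise zone — satisfied.
(b) ≥ 5 yrs in jurisdiction — not satisfied.
(c) ≥60% agricultural — holds.
(3): T AND F AND T → false.
So Overall is not satisfied (F OR F OR F).

No — not exempt.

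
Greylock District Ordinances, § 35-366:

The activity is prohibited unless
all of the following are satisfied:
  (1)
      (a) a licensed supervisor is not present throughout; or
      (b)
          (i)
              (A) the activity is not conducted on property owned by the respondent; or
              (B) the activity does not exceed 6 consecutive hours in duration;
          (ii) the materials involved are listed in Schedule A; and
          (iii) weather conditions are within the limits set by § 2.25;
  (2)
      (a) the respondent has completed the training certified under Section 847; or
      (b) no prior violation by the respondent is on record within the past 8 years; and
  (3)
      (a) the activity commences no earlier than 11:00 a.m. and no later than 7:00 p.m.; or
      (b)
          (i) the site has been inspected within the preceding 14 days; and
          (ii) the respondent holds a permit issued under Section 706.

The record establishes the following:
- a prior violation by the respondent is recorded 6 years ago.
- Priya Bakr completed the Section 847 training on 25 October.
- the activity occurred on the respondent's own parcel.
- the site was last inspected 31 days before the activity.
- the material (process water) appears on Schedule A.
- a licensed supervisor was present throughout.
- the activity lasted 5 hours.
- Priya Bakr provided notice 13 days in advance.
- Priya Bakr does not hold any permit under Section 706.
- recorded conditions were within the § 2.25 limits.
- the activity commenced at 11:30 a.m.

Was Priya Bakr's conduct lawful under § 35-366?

Yes — lawful.

(a) not (supervisor present) — not met.
(A) not (own property) — fails.
(B) ≤ 6 hrs duration — satisfied.
(i): F OR T → true.
(ii) Schedule A material — satisfied.
(iii) weather ok — satisfied.
(b): T AND T AND T → true.
So (1) is satisfied (F OR T).
(a) training certified — holds.
(b) no prior violation — not satisfied.
So (2) is satisfied (T OR F).
(a) start within hours — holds.
(i) site inspected — not satisfied.
(ii) holds permit — not satisfied.
(b) = F AND F = false.
(3) = T OR F = true.
So Overall is satisfied (T AND T AND T).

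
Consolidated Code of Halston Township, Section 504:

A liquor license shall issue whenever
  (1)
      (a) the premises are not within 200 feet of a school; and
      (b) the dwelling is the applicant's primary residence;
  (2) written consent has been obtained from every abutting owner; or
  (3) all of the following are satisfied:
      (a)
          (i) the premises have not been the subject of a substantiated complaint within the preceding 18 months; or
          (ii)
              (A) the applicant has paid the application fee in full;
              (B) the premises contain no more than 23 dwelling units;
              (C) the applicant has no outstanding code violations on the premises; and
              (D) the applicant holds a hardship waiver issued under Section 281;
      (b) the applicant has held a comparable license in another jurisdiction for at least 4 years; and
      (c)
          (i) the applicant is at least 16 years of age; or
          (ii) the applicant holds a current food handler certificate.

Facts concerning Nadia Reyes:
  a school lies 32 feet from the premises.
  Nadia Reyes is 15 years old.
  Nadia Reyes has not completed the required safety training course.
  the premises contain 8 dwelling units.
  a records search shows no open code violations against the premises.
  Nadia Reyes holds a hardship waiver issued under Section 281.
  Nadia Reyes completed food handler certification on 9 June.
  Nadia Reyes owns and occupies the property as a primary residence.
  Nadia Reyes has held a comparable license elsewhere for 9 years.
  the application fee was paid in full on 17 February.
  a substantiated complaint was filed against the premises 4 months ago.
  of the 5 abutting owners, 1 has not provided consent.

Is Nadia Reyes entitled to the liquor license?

(a) ≥200 ft from school — not met.
(b) primary residence — satisfied.
(1): F AND T → false.
(2) all abutters consent — not met.
(i) no complaint in 18 mo. — not satisfied.
(A) fee paid — holds.
(B) ≤ 23 units — satisfied.
(C) no code violations — holds.
(D) hardship waiver — met.
(ii) = T AND T AND T AND T = true.
So (a) is satisfied (F OR T).
(b) prior license ≥ 4 yr — satisfied.
(i) age ≥ 16 — fails.
(ii) food handler cert. — met.
(c) = F OR T = true.
(3): T AND T AND T → true.
So Overall is satisfied (F OR F OR T).

Yes — granted.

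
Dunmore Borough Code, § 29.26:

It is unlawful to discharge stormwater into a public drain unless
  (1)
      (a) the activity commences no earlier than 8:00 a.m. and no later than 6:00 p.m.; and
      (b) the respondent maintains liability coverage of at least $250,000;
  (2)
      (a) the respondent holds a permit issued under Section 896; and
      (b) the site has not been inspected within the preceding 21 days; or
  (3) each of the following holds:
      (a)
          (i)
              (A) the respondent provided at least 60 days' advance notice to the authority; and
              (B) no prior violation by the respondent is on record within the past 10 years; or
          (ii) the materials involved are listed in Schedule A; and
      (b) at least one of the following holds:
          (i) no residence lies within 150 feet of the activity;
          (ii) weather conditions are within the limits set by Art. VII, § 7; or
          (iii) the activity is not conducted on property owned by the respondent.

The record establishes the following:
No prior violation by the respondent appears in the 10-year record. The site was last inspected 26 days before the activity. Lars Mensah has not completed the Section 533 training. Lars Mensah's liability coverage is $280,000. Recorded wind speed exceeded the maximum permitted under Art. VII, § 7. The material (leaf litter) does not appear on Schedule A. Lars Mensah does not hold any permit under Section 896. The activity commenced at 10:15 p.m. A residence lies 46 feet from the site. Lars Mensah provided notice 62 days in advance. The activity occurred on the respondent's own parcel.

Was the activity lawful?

(a) start within hours — fails.
(b) coverage ≥ $250,000 — holds.
So (1) is not satisfied (F AND T).
(a) holds permit — not met.
(b) not (site inspected) — met.
(2): F AND T → false.
(A) ≥60 days' notice — holds.
(B) no prior violation — satisfied.
(i) = T AND T = true.
(ii) Schedule A material — not met.
(a): T OR F → true.
(i) no residence in 150 ft — not met.
(ii) weather ok — fails.
(iii) not (own property) — not met.
(b) = F OR F OR F = false.
(3) = T AND F = false.
Overall: F OR F OR F → false.

No — unlawful.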